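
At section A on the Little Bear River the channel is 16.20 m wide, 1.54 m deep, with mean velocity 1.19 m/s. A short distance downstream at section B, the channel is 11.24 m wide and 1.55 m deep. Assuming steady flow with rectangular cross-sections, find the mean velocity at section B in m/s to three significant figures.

Q = A₁V₁ = (16.20×1.54) × 1.19 = 29.69 m³/s
A₂ = 11.24 × 1.55 = 17.42 m²
V₂ = Q/A₂ = 29.69/17.42 = 1.704 m/s

1.70 m/s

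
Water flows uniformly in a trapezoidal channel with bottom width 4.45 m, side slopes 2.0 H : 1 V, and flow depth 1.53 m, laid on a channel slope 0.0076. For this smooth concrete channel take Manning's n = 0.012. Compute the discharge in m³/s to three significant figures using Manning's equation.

84.4 m³/s

A = (b + z·y)·y = (4.45 + 2.0×1.53)×1.53 = 11.49 m²
P = b + 2y√(1+z²) = 4.45 + 2×1.53×√(1+2.0²) = 11.29 m
R = A/P = 11.49/11.29 = 1.018 m
Q = (1/n)·A·R^(2/3)·S^(1/2) = (1/0.012) × 11.49 × 1.018^(2/3) × 0.0076^(1/2) = 84.45 m³/s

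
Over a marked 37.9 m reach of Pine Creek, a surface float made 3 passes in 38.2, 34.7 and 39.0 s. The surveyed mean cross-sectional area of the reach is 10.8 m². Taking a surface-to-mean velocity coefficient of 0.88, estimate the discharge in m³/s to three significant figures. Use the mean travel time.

t̄ = (38.2 + 34.7 + 39.0) / 3 = 37.3 s
v_surface = L / t̄ = 37.9 / 37.3 = 1.016 m/s
v_mean = 0.88 × 1.016 = 0.8942 m/s
Q = A × v_mean = 10.8 × 0.8942 = 9.657 m³/s

9.66 m³/s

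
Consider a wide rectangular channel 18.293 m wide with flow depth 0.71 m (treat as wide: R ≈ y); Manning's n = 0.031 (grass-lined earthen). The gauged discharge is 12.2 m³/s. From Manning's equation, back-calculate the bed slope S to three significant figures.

A = b·y = 18.293 × 0.71 = 12.99 m²
Wide channel: R ≈ y = 0.71 m
S = (Q·n / (1·A·R^(2/3)))² = (12.2×0.031 / (1×12.99×0.7959))² = 0.001339

0.00134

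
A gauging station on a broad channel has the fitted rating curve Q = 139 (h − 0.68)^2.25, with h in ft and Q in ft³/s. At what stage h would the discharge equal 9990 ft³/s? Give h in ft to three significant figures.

7.37 ft

h − h₀ = (Q/C)^(1/b) = (9990/139)^(1/2.25) = 6.685 ft
h = 0.68 + 6.685 = 7.365 ft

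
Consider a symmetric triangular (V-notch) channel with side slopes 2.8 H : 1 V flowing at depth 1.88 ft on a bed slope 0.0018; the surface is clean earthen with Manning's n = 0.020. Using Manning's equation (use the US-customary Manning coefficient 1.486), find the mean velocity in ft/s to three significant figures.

A = z·y² = 2.8×1.88² = 9.896 ft²
P = 2y√(1+z²) = 2×1.88×√(1+2.8²) = 11.18 ft
R = A/P = 9.896/11.18 = 0.8852 ft
Q = (1.486/n)·A·R^(2/3)·S^(1/2) = (1.486/0.020) × 9.896 × 0.8852^(2/3) × 0.0018^(1/2) = 28.76 ft³/s
V = Q/A = 28.76/9.896 = 2.906 ft/s

2.91 ft/s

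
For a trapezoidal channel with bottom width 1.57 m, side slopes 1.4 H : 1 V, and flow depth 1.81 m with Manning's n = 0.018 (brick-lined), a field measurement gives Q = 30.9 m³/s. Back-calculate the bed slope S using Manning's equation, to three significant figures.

0.00598

A = (b + z·y)·y = (1.57 + 1.4×1.81)×1.81 = 7.428 m²
P = b + 2y√(1+z²) = 1.57 + 2×1.81×√(1+1.4²) = 7.798 m
R = A/P = 7.428/7.798 = 0.9526 m
S = (Q·n / (1·A·R^(2/3)))² = (30.9×0.018 / (1×7.428×0.9681))² = 0.005982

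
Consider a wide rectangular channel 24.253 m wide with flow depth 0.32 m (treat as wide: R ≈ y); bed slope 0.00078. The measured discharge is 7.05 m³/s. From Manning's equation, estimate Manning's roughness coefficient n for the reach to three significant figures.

0.0144

A = b·y = 24.253 × 0.32 = 7.761 m²
Wide channel: R ≈ y = 0.32 m
n = (1/Q)·A·R^(2/3)·S^(1/2) = (1/7.05) × 7.761 × 0.4678 × 0.02793 = 0.01438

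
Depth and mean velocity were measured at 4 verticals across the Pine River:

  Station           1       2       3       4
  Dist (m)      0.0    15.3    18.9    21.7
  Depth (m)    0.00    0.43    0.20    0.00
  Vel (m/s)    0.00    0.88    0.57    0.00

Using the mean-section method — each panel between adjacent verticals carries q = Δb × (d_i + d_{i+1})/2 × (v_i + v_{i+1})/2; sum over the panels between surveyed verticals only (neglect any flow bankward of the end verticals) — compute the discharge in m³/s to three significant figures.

Panel 1-2: Δb = 15.3 m, d̄ = (0.00+0.43)/2 = 0.215, v̄ = (0.00+0.88)/2 = 0.44 → q = 15.3×0.215×0.44 = 1.447 m³/s
Panel 2-3: Δb = 3.6 m, d̄ = (0.43+0.20)/2 = 0.315, v̄ = (0.88+0.57)/2 = 0.725 → q = 3.6×0.315×0.725 = 0.8222 m³/s
Panel 3-4: Δb = 2.8 m, d̄ = (0.20+0.00)/2 = 0.1, v̄ = (0.57+0.00)/2 = 0.285 → q = 2.8×0.1×0.285 = 0.07980 m³/s
Q = Σ q = 2.349 m³/s

2.35 m³/s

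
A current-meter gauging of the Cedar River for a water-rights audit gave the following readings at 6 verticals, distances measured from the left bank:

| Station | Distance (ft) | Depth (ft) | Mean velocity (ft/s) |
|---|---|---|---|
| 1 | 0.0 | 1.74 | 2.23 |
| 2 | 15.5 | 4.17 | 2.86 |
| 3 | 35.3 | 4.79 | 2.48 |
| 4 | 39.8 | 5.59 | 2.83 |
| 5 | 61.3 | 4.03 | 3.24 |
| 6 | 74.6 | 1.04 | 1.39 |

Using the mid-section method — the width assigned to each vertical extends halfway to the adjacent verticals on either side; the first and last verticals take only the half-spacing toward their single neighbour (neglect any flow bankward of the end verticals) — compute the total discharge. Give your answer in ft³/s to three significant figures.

w_1 = (15.5 − 0.0)/2 = 7.75 ft; q_1 = 2.23 × 1.74 × 7.75 = 30.07 ft³/s
w_2 = (35.3 − 0.0)/2 = 17.65 ft; q_2 = 2.86 × 4.17 × 17.65 = 210.5 ft³/s
w_3 = (39.8 − 15.5)/2 = 12.15 ft; q_3 = 2.48 × 4.79 × 12.15 = 144.3 ft³/s
w_4 = (61.3 − 35.3)/2 = 13 ft; q_4 = 2.83 × 5.59 × 13 = 205.7 ft³/s
w_5 = (74.6 − 39.8)/2 = 17.4 ft; q_5 = 3.24 × 4.03 × 17.4 = 227.2 ft³/s
w_6 = (74.6 − 61.3)/2 = 6.65 ft; q_6 = 1.39 × 1.04 × 6.65 = 9.613 ft³/s
Q = Σ qᵢ = 827.4 ft³/s

827 ft³/s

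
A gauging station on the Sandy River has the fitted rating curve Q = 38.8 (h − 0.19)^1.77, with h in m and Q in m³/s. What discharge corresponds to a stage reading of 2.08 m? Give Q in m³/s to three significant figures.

Q = 38.8 × (2.08 − 0.19)^1.77 = 38.8 × 1.89^1.77 = 119.7 m³/s

120 m³/s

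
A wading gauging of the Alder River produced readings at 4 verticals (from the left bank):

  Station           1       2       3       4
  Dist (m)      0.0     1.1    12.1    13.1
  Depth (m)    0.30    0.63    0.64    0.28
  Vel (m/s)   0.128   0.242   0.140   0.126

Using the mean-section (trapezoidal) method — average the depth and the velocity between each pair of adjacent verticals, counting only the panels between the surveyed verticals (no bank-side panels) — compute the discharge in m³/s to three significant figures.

Panel 1-2: Δb = 1.1 m, d̄ = (0.30+0.63)/2 = 0.465, v̄ = (0.128+0.242)/2 = 0.185 → q = 1.1×0.465×0.185 = 0.09463 m³/s
Panel 2-3: Δb = 11 m, d̄ = (0.63+0.64)/2 = 0.635, v̄ = (0.242+0.140)/2 = 0.191 → q = 11×0.635×0.191 = 1.334 m³/s
Panel 3-4: Δb = 1 m, d̄ = (0.64+0.28)/2 = 0.46, v̄ = (0.140+0.126)/2 = 0.133 → q = 1×0.46×0.133 = 0.06118 m³/s
Q = Σ q = 1.490 m³/s

1.49 m³/s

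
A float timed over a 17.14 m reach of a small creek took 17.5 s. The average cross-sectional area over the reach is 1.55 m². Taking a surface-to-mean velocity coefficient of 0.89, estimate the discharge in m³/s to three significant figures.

v_surface = L / t̄ = 17.14 / 17.5 = 0.9794 m/s
v_mean = 0.89 × 0.9794 = 0.8717 m/s
Q = A × v_mean = 1.55 × 0.8717 = 1.351 m³/s

1.35 m³/s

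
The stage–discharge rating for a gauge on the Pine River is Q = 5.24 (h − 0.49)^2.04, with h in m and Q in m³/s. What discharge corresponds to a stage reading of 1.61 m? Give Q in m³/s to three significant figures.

Q = 5.24 × (1.61 − 0.49)^2.04 = 5.24 × 1.12^2.04 = 6.603 m³/s

6.60 m³/s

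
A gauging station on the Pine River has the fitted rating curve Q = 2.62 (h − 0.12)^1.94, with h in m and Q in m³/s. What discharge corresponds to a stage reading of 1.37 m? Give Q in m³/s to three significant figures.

Q = 2.62 × (1.37 − 0.12)^1.94 = 2.62 × 1.25^1.94 = 4.039 m³/s

4.04 m³/s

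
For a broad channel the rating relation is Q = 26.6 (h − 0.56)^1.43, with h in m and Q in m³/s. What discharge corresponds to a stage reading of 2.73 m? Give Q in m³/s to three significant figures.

Q = 26.6 × (2.73 − 0.56)^1.43 = 26.6 × 2.17^1.43 = 80.54 m³/s

80.5 m³/s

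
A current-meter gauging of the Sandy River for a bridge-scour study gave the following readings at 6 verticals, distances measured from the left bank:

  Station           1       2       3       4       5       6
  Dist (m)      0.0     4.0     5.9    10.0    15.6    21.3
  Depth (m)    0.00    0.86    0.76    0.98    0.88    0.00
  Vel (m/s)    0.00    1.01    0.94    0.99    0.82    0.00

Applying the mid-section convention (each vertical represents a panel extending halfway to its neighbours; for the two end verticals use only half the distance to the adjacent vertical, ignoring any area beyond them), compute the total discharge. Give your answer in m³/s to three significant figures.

13.5 m³/s

w_2 = (5.9 − 0.0)/2 = 2.95 m; q_2 = 1.01 × 0.86 × 2.95 = 2.562 m³/s
w_3 = (10.0 − 4.0)/2 = 3 m; q_3 = 0.94 × 0.76 × 3 = 2.143 m³/s
w_4 = (15.6 − 5.9)/2 = 4.85 m; q_4 = 0.99 × 0.98 × 4.85 = 4.705 m³/s
w_5 = (21.3 − 10.0)/2 = 5.65 m; q_5 = 0.82 × 0.88 × 5.65 = 4.077 m³/s
Stations 1, 6 contribute zero (depth or velocity is 0).
Q = Σ qᵢ = 13.49 m³/s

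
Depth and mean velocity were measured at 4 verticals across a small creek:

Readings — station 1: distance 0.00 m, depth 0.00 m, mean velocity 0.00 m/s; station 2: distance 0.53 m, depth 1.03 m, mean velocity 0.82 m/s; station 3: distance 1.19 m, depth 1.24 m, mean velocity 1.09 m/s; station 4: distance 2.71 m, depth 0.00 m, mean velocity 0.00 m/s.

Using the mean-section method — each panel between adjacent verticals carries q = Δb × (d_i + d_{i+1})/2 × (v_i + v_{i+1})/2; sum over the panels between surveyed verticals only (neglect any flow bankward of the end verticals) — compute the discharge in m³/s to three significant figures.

Panel 1-2: Δb = 0.53 m, d̄ = (0.00+1.03)/2 = 0.515, v̄ = (0.00+0.82)/2 = 0.41 → q = 0.53×0.515×0.41 = 0.1119 m³/s
Panel 2-3: Δb = 0.66 m, d̄ = (1.03+1.24)/2 = 1.135, v̄ = (0.82+1.09)/2 = 0.955 → q = 0.66×1.135×0.955 = 0.7154 m³/s
Panel 3-4: Δb = 1.52 m, d̄ = (1.24+0.00)/2 = 0.62, v̄ = (1.09+0.00)/2 = 0.545 → q = 1.52×0.62×0.545 = 0.5136 m³/s
Q = Σ q = 1.341 m³/s

1.34 m³/s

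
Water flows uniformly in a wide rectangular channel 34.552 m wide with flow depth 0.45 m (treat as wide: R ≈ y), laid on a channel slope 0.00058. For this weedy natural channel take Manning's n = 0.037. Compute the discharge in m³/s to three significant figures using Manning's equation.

5.94 m³/s

A = b·y = 34.552 × 0.45 = 15.55 m²
Wide channel: R ≈ y = 0.45 m
Q = (1/n)·A·R^(2/3)·S^(1/2) = (1/0.037) × 15.55 × 0.4500^(2/3) × 0.00058^(1/2) = 5.943 m³/s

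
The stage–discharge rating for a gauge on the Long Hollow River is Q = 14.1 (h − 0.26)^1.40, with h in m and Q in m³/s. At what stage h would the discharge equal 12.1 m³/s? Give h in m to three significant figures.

1.16 m

h − h₀ = (Q/C)^(1/b) = (12.1/14.1)^(1/1.40) = 0.8965 m
h = 0.26 + 0.8965 = 1.156 m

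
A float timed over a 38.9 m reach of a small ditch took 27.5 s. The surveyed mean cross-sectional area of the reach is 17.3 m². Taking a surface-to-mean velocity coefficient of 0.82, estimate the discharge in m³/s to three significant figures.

v_surface = L / t̄ = 38.9 / 27.5 = 1.415 m/s
v_mean = 0.82 × 1.415 = 1.160 m/s
Q = A × v_mean = 17.3 × 1.160 = 20.07 m³/s

20.1 m³/s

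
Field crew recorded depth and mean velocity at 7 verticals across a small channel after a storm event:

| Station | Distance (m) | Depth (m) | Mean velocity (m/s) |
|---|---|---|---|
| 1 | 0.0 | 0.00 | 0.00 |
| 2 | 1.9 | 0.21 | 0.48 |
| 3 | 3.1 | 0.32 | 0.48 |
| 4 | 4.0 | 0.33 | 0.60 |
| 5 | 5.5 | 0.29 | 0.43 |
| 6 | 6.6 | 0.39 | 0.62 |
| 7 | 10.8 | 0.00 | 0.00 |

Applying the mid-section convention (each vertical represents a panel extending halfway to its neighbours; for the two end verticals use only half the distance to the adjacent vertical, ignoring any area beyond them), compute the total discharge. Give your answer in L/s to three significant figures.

w_2 = (3.1 − 0.0)/2 = 1.55 m; q_2 = 0.48 × 0.21 × 1.55 = 0.1562 m³/s
w_3 = (4.0 − 1.9)/2 = 1.05 m; q_3 = 0.48 × 0.32 × 1.05 = 0.1613 m³/s
w_4 = (5.5 − 3.1)/2 = 1.2 m; q_4 = 0.60 × 0.33 × 1.2 = 0.2376 m³/s
w_5 = (6.6 − 4.0)/2 = 1.3 m; q_5 = 0.43 × 0.29 × 1.3 = 0.1621 m³/s
w_6 = (10.8 − 5.5)/2 = 2.65 m; q_6 = 0.62 × 0.39 × 2.65 = 0.6408 m³/s
Stations 1, 7 contribute zero (depth or velocity is 0).
Q = Σ qᵢ = 1.358 m³/s
= 1.358 × 1000 = 1358 L/s

1360 L/s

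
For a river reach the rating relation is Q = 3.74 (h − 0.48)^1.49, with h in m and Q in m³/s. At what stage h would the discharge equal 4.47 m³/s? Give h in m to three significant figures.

1.61 m

h − h₀ = (Q/C)^(1/b) = (4.47/3.74)^(1/1.49) = 1.127 m
h = 0.48 + 1.127 = 1.607 m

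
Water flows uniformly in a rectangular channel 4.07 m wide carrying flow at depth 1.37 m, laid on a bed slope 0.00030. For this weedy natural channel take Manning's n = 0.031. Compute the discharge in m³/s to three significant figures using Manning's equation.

2.73 m³/s

A = b·y = 4.07 × 1.37 = 5.576 m²
P = b + 2y = 4.07 + 2×1.37 = 6.810 m
R = A/P = 5.576/6.810 = 0.8188 m
Q = (1/n)·A·R^(2/3)·S^(1/2) = (1/0.031) × 5.576 × 0.8188^(2/3) × 0.00030^(1/2) = 2.727 m³/s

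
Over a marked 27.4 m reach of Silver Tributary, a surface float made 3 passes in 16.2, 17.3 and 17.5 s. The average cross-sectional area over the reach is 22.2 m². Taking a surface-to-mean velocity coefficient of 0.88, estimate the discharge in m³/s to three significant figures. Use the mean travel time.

31.5 m³/s

t̄ = (16.2 + 17.3 + 17.5) / 3 = 17 s
v_surface = L / t̄ = 27.4 / 17 = 1.612 m/s
v_mean = 0.88 × 1.612 = 1.418 m/s
Q = A × v_mean = 22.2 × 1.418 = 31.49 m³/s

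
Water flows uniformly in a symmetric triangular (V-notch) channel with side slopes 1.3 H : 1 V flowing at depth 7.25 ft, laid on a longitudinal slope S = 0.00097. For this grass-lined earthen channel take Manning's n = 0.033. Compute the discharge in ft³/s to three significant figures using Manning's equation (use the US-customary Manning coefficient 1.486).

194 ft³/s

A = z·y² = 1.3×7.25² = 68.33 ft²
P = 2y√(1+z²) = 2×7.25×√(1+1.3²) = 23.78 ft
R = A/P = 68.33/23.78 = 2.873 ft
Q = (1.486/n)·A·R^(2/3)·S^(1/2) = (1.486/0.033) × 68.33 × 2.873^(2/3) × 0.00097^(1/2) = 193.7 ft³/s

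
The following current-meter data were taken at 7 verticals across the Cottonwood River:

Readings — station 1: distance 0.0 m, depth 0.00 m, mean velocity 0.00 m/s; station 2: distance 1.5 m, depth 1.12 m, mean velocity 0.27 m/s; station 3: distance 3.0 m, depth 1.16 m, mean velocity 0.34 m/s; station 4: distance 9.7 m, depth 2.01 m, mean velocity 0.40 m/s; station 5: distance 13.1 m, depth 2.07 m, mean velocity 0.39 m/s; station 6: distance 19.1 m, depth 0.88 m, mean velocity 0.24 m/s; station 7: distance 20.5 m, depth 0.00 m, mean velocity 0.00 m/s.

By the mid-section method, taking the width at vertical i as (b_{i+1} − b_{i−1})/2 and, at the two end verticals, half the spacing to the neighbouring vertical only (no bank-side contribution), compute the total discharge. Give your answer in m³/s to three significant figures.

w_2 = (3.0 − 0.0)/2 = 1.5 m; q_2 = 0.27 × 1.12 × 1.5 = 0.4536 m³/s
w_3 = (9.7 − 1.5)/2 = 4.1 m; q_3 = 0.34 × 1.16 × 4.1 = 1.617 m³/s
w_4 = (13.1 − 3.0)/2 = 5.05 m; q_4 = 0.40 × 2.01 × 5.05 = 4.060 m³/s
w_5 = (19.1 − 9.7)/2 = 4.7 m; q_5 = 0.39 × 2.07 × 4.7 = 3.794 m³/s
w_6 = (20.5 − 13.1)/2 = 3.7 m; q_6 = 0.24 × 0.88 × 3.7 = 0.7814 m³/s
Stations 1, 7 contribute zero (depth or velocity is 0).
Q = Σ qᵢ = 10.71 m³/s

10.7 m³/s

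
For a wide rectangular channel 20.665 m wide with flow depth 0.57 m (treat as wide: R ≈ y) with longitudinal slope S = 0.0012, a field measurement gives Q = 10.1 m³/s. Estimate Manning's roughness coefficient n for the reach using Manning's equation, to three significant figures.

0.0278

A = b·y = 20.665 × 0.57 = 11.78 m²
Wide channel: R ≈ y = 0.57 m
n = (1/Q)·A·R^(2/3)·S^(1/2) = (1/10.1) × 11.78 × 0.6875 × 0.03464 = 0.02777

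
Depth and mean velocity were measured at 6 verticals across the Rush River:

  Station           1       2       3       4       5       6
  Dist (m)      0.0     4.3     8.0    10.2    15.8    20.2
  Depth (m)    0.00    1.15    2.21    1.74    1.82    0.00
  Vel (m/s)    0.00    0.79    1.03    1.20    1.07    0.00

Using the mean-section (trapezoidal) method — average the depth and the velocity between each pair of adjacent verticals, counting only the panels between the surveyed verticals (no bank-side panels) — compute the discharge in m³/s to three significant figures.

24.9 m³/s

Panel 1-2: Δb = 4.3 m, d̄ = (0.00+1.15)/2 = 0.575, v̄ = (0.00+0.79)/2 = 0.395 → q = 4.3×0.575×0.395 = 0.9766 m³/s
Panel 2-3: Δb = 3.7 m, d̄ = (1.15+2.21)/2 = 1.68, v̄ = (0.79+1.03)/2 = 0.91 → q = 3.7×1.68×0.91 = 5.657 m³/s
Panel 3-4: Δb = 2.2 m, d̄ = (2.21+1.74)/2 = 1.975, v̄ = (1.03+1.20)/2 = 1.115 → q = 2.2×1.975×1.115 = 4.845 m³/s
Panel 4-5: Δb = 5.6 m, d̄ = (1.74+1.82)/2 = 1.78, v̄ = (1.20+1.07)/2 = 1.135 → q = 5.6×1.78×1.135 = 11.31 m³/s
Panel 5-6: Δb = 4.4 m, d̄ = (1.82+0.00)/2 = 0.91, v̄ = (1.07+0.00)/2 = 0.535 → q = 4.4×0.91×0.535 = 2.142 m³/s
Q = Σ q = 24.93 m³/s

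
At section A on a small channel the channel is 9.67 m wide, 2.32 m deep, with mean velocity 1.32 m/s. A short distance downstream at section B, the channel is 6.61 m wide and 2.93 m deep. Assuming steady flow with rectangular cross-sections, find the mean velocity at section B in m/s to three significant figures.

Q = A₁V₁ = (9.67×2.32) × 1.32 = 29.61 m³/s
A₂ = 6.61 × 2.93 = 19.37 m²
V₂ = Q/A₂ = 29.61/19.37 = 1.529 m/s

1.53 m/s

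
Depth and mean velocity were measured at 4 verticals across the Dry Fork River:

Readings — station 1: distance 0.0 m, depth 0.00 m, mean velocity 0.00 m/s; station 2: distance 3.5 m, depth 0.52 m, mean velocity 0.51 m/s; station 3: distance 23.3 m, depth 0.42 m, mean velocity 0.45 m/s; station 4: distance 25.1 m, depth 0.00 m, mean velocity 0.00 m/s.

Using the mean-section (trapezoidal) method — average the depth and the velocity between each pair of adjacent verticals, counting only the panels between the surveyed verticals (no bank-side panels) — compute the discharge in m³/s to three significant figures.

Panel 1-2: Δb = 3.5 m, d̄ = (0.00+0.52)/2 = 0.26, v̄ = (0.00+0.51)/2 = 0.255 → q = 3.5×0.26×0.255 = 0.2321 m³/s
Panel 2-3: Δb = 19.8 m, d̄ = (0.52+0.42)/2 = 0.47, v̄ = (0.51+0.45)/2 = 0.48 → q = 19.8×0.47×0.48 = 4.467 m³/s
Panel 3-4: Δb = 1.8 m, d̄ = (0.42+0.00)/2 = 0.21, v̄ = (0.45+0.00)/2 = 0.225 → q = 1.8×0.21×0.225 = 0.08505 m³/s
Q = Σ q = 4.784 m³/s

4.78 m³/s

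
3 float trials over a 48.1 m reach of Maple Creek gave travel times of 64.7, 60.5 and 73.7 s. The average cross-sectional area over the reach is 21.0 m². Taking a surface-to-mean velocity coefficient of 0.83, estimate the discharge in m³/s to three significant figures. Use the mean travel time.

t̄ = (64.7 + 60.5 + 73.7) / 3 = 66.3 s
v_surface = L / t̄ = 48.1 / 66.3 = 0.7255 m/s
v_mean = 0.83 × 0.7255 = 0.6022 m/s
Q = A × v_mean = 21.0 × 0.6022 = 12.65 m³/s

12.6 m³/s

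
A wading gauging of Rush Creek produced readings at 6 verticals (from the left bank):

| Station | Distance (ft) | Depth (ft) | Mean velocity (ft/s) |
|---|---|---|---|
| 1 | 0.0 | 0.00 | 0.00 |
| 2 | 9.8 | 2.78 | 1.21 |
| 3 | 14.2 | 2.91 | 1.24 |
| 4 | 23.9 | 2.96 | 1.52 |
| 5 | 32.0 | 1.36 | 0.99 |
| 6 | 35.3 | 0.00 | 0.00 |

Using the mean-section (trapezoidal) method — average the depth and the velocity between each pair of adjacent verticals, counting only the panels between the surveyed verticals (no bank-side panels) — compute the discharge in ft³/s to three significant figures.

85.9 ft³/s

Panel 1-2: Δb = 9.8 ft, d̄ = (0.00+2.78)/2 = 1.39, v̄ = (0.00+1.21)/2 = 0.605 → q = 9.8×1.39×0.605 = 8.241 ft³/s
Panel 2-3: Δb = 4.4 ft, d̄ = (2.78+2.91)/2 = 2.845, v̄ = (1.21+1.24)/2 = 1.225 → q = 4.4×2.845×1.225 = 15.33 ft³/s
Panel 3-4: Δb = 9.7 ft, d̄ = (2.91+2.96)/2 = 2.935, v̄ = (1.24+1.52)/2 = 1.38 → q = 9.7×2.935×1.38 = 39.29 ft³/s
Panel 4-5: Δb = 8.1 ft, d̄ = (2.96+1.36)/2 = 2.16, v̄ = (1.52+0.99)/2 = 1.255 → q = 8.1×2.16×1.255 = 21.96 ft³/s
Panel 5-6: Δb = 3.3 ft, d̄ = (1.36+0.00)/2 = 0.68, v̄ = (0.99+0.00)/2 = 0.495 → q = 3.3×0.68×0.495 = 1.111 ft³/s
Q = Σ q = 85.93 ft³/s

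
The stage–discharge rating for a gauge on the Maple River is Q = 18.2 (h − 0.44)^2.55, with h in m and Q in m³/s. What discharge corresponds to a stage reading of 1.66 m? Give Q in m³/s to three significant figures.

Q = 18.2 × (1.66 − 0.44)^2.55 = 18.2 × 1.22^2.55 = 30.22 m³/s

30.2 m³/s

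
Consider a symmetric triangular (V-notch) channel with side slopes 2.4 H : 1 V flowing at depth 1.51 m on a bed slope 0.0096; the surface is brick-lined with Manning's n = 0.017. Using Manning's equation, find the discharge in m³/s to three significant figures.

24.8 m³/s

A = z·y² = 2.4×1.51² = 5.472 m²
P = 2y√(1+z²) = 2×1.51×√(1+2.4²) = 7.852 m
R = A/P = 5.472/7.852 = 0.6969 m
Q = (1/n)·A·R^(2/3)·S^(1/2) = (1/0.017) × 5.472 × 0.6969^(2/3) × 0.0096^(1/2) = 24.79 m³/s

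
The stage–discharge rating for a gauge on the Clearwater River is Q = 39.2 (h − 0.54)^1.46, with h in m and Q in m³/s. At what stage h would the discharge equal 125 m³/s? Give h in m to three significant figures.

h − h₀ = (Q/C)^(1/b) = (125/39.2)^(1/1.46) = 2.213 m
h = 0.54 + 2.213 = 2.753 m

2.75 m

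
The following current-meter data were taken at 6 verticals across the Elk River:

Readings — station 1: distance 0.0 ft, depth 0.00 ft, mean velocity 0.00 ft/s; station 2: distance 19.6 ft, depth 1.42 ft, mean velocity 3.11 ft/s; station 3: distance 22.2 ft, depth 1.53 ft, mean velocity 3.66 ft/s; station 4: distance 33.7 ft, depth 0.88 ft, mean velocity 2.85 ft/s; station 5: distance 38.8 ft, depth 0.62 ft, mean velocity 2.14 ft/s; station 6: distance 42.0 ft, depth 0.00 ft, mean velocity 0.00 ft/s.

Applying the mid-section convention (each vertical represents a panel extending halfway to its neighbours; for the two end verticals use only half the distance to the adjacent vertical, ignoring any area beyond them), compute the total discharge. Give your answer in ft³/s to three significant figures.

w_2 = (22.2 − 0.0)/2 = 11.1 ft; q_2 = 3.11 × 1.42 × 11.1 = 49.02 ft³/s
w_3 = (33.7 − 19.6)/2 = 7.05 ft; q_3 = 3.66 × 1.53 × 7.05 = 39.48 ft³/s
w_4 = (38.8 − 22.2)/2 = 8.3 ft; q_4 = 2.85 × 0.88 × 8.3 = 20.82 ft³/s
w_5 = (42.0 − 33.7)/2 = 4.15 ft; q_5 = 2.14 × 0.62 × 4.15 = 5.506 ft³/s
Stations 1, 6 contribute zero (depth or velocity is 0).
Q = Σ qᵢ = 114.8 ft³/s

115 ft³/s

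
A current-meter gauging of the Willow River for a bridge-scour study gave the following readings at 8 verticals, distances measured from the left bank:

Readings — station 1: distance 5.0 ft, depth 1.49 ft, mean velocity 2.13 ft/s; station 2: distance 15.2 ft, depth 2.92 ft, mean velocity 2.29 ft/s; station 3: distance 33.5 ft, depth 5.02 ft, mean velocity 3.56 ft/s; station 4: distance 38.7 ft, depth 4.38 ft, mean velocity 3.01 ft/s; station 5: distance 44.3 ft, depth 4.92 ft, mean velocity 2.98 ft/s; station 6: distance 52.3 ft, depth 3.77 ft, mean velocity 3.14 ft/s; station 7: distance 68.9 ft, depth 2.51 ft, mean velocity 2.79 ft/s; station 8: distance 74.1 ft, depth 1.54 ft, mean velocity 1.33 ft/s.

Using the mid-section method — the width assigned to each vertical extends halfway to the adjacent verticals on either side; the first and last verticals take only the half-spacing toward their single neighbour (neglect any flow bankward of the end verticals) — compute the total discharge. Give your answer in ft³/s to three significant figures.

w_1 = (15.2 − 5.0)/2 = 5.1 ft; q_1 = 2.13 × 1.49 × 5.1 = 16.19 ft³/s
w_2 = (33.5 − 5.0)/2 = 14.25 ft; q_2 = 2.29 × 2.92 × 14.25 = 95.29 ft³/s
w_3 = (38.7 − 15.2)/2 = 11.75 ft; q_3 = 3.56 × 5.02 × 11.75 = 210.0 ft³/s
w_4 = (44.3 − 33.5)/2 = 5.4 ft; q_4 = 3.01 × 4.38 × 5.4 = 71.19 ft³/s
w_5 = (52.3 − 38.7)/2 = 6.8 ft; q_5 = 2.98 × 4.92 × 6.8 = 99.70 ft³/s
w_6 = (68.9 − 44.3)/2 = 12.3 ft; q_6 = 3.14 × 3.77 × 12.3 = 145.6 ft³/s
w_7 = (74.1 − 52.3)/2 = 10.9 ft; q_7 = 2.79 × 2.51 × 10.9 = 76.33 ft³/s
w_8 = (74.1 − 68.9)/2 = 2.6 ft; q_8 = 1.33 × 1.54 × 2.6 = 5.325 ft³/s
Q = Σ qᵢ = 719.6 ft³/s

720 ft³/s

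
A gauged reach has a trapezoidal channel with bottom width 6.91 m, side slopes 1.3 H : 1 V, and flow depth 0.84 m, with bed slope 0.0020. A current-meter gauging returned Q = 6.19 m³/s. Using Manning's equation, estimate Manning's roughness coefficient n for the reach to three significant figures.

0.0381

A = (b + z·y)·y = (6.91 + 1.3×0.84)×0.84 = 6.722 m²
P = b + 2y√(1+z²) = 6.91 + 2×0.84×√(1+1.3²) = 9.665 m
R = A/P = 6.722/9.665 = 0.6954 m
n = (1/Q)·A·R^(2/3)·S^(1/2) = (1/6.19) × 6.722 × 0.7849 × 0.04472 = 0.03812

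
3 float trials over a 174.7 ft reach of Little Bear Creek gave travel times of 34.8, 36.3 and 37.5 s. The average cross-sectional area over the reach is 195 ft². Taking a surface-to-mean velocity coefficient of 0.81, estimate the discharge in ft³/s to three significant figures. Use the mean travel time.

762 ft³/s

t̄ = (34.8 + 36.3 + 37.5) / 3 = 36.2 s
v_surface = L / t̄ = 174.7 / 36.2 = 4.826 ft/s
v_mean = 0.81 × 4.826 = 3.909 ft/s
Q = A × v_mean = 195 × 3.909 = 762.3 ft³/s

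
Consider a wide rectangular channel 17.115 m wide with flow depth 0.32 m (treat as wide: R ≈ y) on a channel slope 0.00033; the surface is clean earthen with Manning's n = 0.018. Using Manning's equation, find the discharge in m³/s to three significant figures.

A = b·y = 17.115 × 0.32 = 5.477 m²
Wide channel: R ≈ y = 0.32 m
Q = (1/n)·A·R^(2/3)·S^(1/2) = (1/0.018) × 5.477 × 0.3200^(2/3) × 0.00033^(1/2) = 2.586 m³/s

2.59 m³/s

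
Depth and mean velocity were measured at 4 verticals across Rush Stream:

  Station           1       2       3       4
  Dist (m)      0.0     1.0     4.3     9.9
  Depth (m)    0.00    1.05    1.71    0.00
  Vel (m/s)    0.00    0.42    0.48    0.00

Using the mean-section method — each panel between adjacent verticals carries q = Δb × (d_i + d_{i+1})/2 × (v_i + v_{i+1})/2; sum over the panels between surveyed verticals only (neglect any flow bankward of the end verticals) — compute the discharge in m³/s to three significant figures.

3.31 m³/s

Panel 1-2: Δb = 1 m, d̄ = (0.00+1.05)/2 = 0.525, v̄ = (0.00+0.42)/2 = 0.21 → q = 1×0.525×0.21 = 0.1103 m³/s
Panel 2-3: Δb = 3.3 m, d̄ = (1.05+1.71)/2 = 1.38, v̄ = (0.42+0.48)/2 = 0.45 → q = 3.3×1.38×0.45 = 2.049 m³/s
Panel 3-4: Δb = 5.6 m, d̄ = (1.71+0.00)/2 = 0.855, v̄ = (0.48+0.00)/2 = 0.24 → q = 5.6×0.855×0.24 = 1.149 m³/s
Q = Σ q = 3.309 m³/s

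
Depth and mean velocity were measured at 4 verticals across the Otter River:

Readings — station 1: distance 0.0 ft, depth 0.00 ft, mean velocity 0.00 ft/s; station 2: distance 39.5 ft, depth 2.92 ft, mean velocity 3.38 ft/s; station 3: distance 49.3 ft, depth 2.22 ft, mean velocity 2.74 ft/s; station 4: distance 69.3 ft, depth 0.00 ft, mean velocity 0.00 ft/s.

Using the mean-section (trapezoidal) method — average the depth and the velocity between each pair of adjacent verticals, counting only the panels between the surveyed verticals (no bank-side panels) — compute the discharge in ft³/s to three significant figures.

205 ft³/s

Panel 1-2: Δb = 39.5 ft, d̄ = (0.00+2.92)/2 = 1.46, v̄ = (0.00+3.38)/2 = 1.69 → q = 39.5×1.46×1.69 = 97.46 ft³/s
Panel 2-3: Δb = 9.8 ft, d̄ = (2.92+2.22)/2 = 2.57, v̄ = (3.38+2.74)/2 = 3.06 → q = 9.8×2.57×3.06 = 77.07 ft³/s
Panel 3-4: Δb = 20 ft, d̄ = (2.22+0.00)/2 = 1.11, v̄ = (2.74+0.00)/2 = 1.37 → q = 20×1.11×1.37 = 30.41 ft³/s
Q = Σ q = 204.9 ft³/s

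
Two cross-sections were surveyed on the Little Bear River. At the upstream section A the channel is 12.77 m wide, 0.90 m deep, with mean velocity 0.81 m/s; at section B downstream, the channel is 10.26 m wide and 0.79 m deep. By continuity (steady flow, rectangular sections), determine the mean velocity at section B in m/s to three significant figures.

Q = A₁V₁ = (12.77×0.90) × 0.81 = 9.309 m³/s
A₂ = 10.26 × 0.79 = 8.105 m²
V₂ = Q/A₂ = 9.309/8.105 = 1.149 m/s

1.15 m/s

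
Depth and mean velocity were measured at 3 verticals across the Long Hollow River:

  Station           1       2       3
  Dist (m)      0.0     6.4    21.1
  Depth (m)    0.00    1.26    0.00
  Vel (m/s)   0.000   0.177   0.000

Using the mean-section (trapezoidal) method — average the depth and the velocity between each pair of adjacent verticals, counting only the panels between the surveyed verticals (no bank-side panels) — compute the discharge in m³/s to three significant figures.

1.18 m³/s

Panel 1-2: Δb = 6.4 m, d̄ = (0.00+1.26)/2 = 0.63, v̄ = (0.000+0.177)/2 = 0.0885 → q = 6.4×0.63×0.0885 = 0.3568 m³/s
Panel 2-3: Δb = 14.7 m, d̄ = (1.26+0.00)/2 = 0.63, v̄ = (0.177+0.000)/2 = 0.0885 → q = 14.7×0.63×0.0885 = 0.8196 m³/s
Q = Σ q = 1.176 m³/s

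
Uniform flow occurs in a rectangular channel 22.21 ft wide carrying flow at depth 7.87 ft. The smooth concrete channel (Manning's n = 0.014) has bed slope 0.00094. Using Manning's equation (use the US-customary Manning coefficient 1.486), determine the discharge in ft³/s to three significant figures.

A = b·y = 22.21 × 7.87 = 174.8 ft²
P = b + 2y = 22.21 + 2×7.87 = 37.95 ft
R = A/P = 174.8/37.95 = 4.606 ft
Q = (1.486/n)·A·R^(2/3)·S^(1/2) = (1.486/0.014) × 174.8 × 4.606^(2/3) × 0.00094^(1/2) = 1575 ft³/s

1570 ft³/s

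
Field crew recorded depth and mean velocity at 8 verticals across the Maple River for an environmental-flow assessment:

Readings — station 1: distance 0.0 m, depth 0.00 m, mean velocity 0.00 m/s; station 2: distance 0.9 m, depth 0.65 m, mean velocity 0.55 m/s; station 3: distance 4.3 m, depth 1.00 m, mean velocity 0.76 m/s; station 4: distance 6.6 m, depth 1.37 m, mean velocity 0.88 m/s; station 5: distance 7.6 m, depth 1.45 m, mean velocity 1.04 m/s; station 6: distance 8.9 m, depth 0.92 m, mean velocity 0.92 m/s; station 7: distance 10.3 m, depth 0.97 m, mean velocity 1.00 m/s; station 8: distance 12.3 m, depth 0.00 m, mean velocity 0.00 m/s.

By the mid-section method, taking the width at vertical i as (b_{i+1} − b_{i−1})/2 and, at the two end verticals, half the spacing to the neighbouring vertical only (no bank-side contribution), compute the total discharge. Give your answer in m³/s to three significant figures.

w_2 = (4.3 − 0.0)/2 = 2.15 m; q_2 = 0.55 × 0.65 × 2.15 = 0.7686 m³/s
w_3 = (6.6 − 0.9)/2 = 2.85 m; q_3 = 0.76 × 1.00 × 2.85 = 2.166 m³/s
w_4 = (7.6 − 4.3)/2 = 1.65 m; q_4 = 0.88 × 1.37 × 1.65 = 1.989 m³/s
w_5 = (8.9 − 6.6)/2 = 1.15 m; q_5 = 1.04 × 1.45 × 1.15 = 1.734 m³/s
w_6 = (10.3 − 7.6)/2 = 1.35 m; q_6 = 0.92 × 0.92 × 1.35 = 1.143 m³/s
w_7 = (12.3 − 8.9)/2 = 1.7 m; q_7 = 1.00 × 0.97 × 1.7 = 1.649 m³/s
Stations 1, 8 contribute zero (depth or velocity is 0).
Q = Σ qᵢ = 9.450 m³/s

9.45 m³/s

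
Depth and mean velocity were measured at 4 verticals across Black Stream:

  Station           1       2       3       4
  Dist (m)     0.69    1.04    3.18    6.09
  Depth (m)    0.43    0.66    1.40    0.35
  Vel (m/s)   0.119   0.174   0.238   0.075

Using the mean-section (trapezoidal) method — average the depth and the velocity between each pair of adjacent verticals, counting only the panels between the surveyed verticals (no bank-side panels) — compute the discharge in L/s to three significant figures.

Panel 1-2: Δb = 0.35 m, d̄ = (0.43+0.66)/2 = 0.545, v̄ = (0.119+0.174)/2 = 0.1465 → q = 0.35×0.545×0.1465 = 0.02794 m³/s
Panel 2-3: Δb = 2.14 m, d̄ = (0.66+1.40)/2 = 1.03, v̄ = (0.174+0.238)/2 = 0.206 → q = 2.14×1.03×0.206 = 0.4541 m³/s
Panel 3-4: Δb = 2.91 m, d̄ = (1.40+0.35)/2 = 0.875, v̄ = (0.238+0.075)/2 = 0.1565 → q = 2.91×0.875×0.1565 = 0.3985 m³/s
Q = Σ q = 0.8805 m³/s
= 0.8805 × 1000 = 880.5 L/s

880 L/s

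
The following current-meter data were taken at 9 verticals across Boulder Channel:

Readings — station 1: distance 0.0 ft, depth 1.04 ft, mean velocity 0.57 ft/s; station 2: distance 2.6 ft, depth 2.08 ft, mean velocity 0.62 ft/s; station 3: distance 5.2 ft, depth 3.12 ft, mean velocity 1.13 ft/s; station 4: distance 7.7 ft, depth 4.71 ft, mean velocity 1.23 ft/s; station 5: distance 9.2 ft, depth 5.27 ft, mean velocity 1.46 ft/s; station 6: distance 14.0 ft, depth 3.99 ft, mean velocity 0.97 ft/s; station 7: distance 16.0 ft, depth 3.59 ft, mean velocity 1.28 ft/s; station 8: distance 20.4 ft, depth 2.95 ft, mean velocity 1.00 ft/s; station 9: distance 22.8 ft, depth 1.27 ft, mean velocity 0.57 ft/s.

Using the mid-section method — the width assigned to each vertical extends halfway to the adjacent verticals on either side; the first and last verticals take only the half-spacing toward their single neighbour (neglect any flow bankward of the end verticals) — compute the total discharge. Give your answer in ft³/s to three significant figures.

87.7 ft³/s

w_1 = (2.6 − 0.0)/2 = 1.3 ft; q_1 = 0.57 × 1.04 × 1.3 = 0.7706 ft³/s
w_2 = (5.2 − 0.0)/2 = 2.6 ft; q_2 = 0.62 × 2.08 × 2.6 = 3.353 ft³/s
w_3 = (7.7 − 2.6)/2 = 2.55 ft; q_3 = 1.13 × 3.12 × 2.55 = 8.990 ft³/s
w_4 = (9.2 − 5.2)/2 = 2 ft; q_4 = 1.23 × 4.71 × 2 = 11.59 ft³/s
w_5 = (14.0 − 7.7)/2 = 3.15 ft; q_5 = 1.46 × 5.27 × 3.15 = 24.24 ft³/s
w_6 = (16.0 − 9.2)/2 = 3.4 ft; q_6 = 0.97 × 3.99 × 3.4 = 13.16 ft³/s
w_7 = (20.4 − 14.0)/2 = 3.2 ft; q_7 = 1.28 × 3.59 × 3.2 = 14.70 ft³/s
w_8 = (22.8 − 16.0)/2 = 3.4 ft; q_8 = 1.00 × 2.95 × 3.4 = 10.03 ft³/s
w_9 = (22.8 − 20.4)/2 = 1.2 ft; q_9 = 0.57 × 1.27 × 1.2 = 0.8687 ft³/s
Q = Σ qᵢ = 87.70 ft³/s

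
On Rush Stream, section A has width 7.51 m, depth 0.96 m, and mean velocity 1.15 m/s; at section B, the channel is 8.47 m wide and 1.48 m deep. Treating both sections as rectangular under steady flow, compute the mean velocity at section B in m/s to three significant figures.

0.661 m/s

Q = A₁V₁ = (7.51×0.96) × 1.15 = 8.291 m³/s
A₂ = 8.47 × 1.48 = 12.54 m²
V₂ = Q/A₂ = 8.291/12.54 = 0.6614 m/s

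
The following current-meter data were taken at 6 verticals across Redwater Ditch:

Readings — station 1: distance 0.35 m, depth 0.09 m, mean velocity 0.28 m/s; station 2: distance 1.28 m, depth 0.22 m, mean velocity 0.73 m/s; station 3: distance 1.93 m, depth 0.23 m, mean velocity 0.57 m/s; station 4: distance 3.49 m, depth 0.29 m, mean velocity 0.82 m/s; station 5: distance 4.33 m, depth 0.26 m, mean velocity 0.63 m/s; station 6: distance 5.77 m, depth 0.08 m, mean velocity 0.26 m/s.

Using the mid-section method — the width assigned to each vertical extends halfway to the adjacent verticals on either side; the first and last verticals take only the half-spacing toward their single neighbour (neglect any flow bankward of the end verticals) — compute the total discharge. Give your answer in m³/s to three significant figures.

w_1 = (1.28 − 0.35)/2 = 0.465 m; q_1 = 0.28 × 0.09 × 0.465 = 0.01172 m³/s
w_2 = (1.93 − 0.35)/2 = 0.79 m; q_2 = 0.73 × 0.22 × 0.79 = 0.1269 m³/s
w_3 = (3.49 − 1.28)/2 = 1.105 m; q_3 = 0.57 × 0.23 × 1.105 = 0.1449 m³/s
w_4 = (4.33 − 1.93)/2 = 1.2 m; q_4 = 0.82 × 0.29 × 1.2 = 0.2854 m³/s
w_5 = (5.77 − 3.49)/2 = 1.14 m; q_5 = 0.63 × 0.26 × 1.14 = 0.1867 m³/s
w_6 = (5.77 − 4.33)/2 = 0.72 m; q_6 = 0.26 × 0.08 × 0.72 = 0.01498 m³/s
Q = Σ qᵢ = 0.7705 m³/s

0.771 m³/s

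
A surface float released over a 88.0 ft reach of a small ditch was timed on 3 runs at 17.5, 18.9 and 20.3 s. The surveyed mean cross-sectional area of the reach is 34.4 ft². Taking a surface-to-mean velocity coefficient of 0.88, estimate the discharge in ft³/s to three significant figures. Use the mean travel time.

t̄ = (17.5 + 18.9 + 20.3) / 3 = 18.9 s
v_surface = L / t̄ = 88.0 / 18.9 = 4.656 ft/s
v_mean = 0.88 × 4.656 = 4.097 ft/s
Q = A × v_mean = 34.4 × 4.097 = 140.9 ft³/s

141 ft³/s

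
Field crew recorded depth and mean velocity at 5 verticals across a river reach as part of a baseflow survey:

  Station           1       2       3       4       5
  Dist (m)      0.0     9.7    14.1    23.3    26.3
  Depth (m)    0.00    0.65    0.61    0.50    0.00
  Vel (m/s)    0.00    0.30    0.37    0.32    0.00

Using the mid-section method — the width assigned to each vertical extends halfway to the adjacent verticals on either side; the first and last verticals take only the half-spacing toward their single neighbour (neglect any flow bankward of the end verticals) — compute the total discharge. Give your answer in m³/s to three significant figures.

3.89 m³/s

w_2 = (14.1 − 0.0)/2 = 7.05 m; q_2 = 0.30 × 0.65 × 7.05 = 1.375 m³/s
w_3 = (23.3 − 9.7)/2 = 6.8 m; q_3 = 0.37 × 0.61 × 6.8 = 1.535 m³/s
w_4 = (26.3 − 14.1)/2 = 6.1 m; q_4 = 0.32 × 0.50 × 6.1 = 0.9760 m³/s
Stations 1, 5 contribute zero (depth or velocity is 0).
Q = Σ qᵢ = 3.886 m³/s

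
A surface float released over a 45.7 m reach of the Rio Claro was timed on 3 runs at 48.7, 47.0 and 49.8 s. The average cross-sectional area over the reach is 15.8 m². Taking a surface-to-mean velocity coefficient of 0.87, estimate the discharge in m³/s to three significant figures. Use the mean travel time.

t̄ = (48.7 + 47.0 + 49.8) / 3 = 48.5 s
v_surface = L / t̄ = 45.7 / 48.5 = 0.9423 m/s
v_mean = 0.87 × 0.9423 = 0.8198 m/s
Q = A × v_mean = 15.8 × 0.8198 = 12.95 m³/s

13.0 m³/s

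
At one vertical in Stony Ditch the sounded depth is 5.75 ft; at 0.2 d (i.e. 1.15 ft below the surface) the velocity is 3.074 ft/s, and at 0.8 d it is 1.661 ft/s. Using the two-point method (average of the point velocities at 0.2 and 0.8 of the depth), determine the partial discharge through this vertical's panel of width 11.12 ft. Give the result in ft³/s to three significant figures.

151 ft³/s

v̄ = (3.074 + 1.661) / 2 = 2.368 ft/s
q = v̄ × d × w = 2.368 × 5.75 × 11.12 = 151.4 ft³/s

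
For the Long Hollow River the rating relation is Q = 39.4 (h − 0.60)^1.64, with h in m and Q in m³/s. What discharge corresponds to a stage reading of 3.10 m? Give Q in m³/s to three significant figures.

177 m³/s

Q = 39.4 × (3.10 − 0.60)^1.64 = 39.4 × 2.5^1.64 = 177.1 m³/s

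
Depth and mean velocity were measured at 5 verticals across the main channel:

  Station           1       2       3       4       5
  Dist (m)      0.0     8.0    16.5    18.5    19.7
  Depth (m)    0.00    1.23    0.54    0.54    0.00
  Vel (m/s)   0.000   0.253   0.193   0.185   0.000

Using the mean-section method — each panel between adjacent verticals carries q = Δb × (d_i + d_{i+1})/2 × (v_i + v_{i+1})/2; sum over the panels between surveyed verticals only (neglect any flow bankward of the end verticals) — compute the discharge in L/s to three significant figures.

2530 L/s

Panel 1-2: Δb = 8 m, d̄ = (0.00+1.23)/2 = 0.615, v̄ = (0.000+0.253)/2 = 0.1265 → q = 8×0.615×0.1265 = 0.6224 m³/s
Panel 2-3: Δb = 8.5 m, d̄ = (1.23+0.54)/2 = 0.885, v̄ = (0.253+0.193)/2 = 0.223 → q = 8.5×0.885×0.223 = 1.678 m³/s
Panel 3-4: Δb = 2 m, d̄ = (0.54+0.54)/2 = 0.54, v̄ = (0.193+0.185)/2 = 0.189 → q = 2×0.54×0.189 = 0.2041 m³/s
Panel 4-5: Δb = 1.2 m, d̄ = (0.54+0.00)/2 = 0.27, v̄ = (0.185+0.000)/2 = 0.0925 → q = 1.2×0.27×0.0925 = 0.02997 m³/s
Q = Σ q = 2.534 m³/s
= 2.534 × 1000 = 2534 L/s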